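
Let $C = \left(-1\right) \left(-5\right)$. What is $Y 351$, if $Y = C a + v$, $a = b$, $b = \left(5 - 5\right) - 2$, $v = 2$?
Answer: $-2808$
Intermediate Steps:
$b = -2$ ($b = \left(5 - 5\right) - 2 = 0 - 2 = -2$)
$a = -2$
$C = 5$
$Y = -8$ ($Y = 5 \left(-2\right) + 2 = -10 + 2 = -8$)
$Y 351 = \left(-8\right) 351 = -2808$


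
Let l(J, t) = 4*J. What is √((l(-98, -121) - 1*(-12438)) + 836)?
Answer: √12882 ≈ 113.50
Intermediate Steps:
√((l(-98, -121) - 1*(-12438)) + 836) = √((4*(-98) - 1*(-12438)) + 836) = √((-392 + 12438) + 836) = √(12046 + 836) = √12882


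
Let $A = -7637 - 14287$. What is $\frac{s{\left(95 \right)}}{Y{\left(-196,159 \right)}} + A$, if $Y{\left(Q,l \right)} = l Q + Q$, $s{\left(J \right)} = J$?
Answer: $- \frac{137507347}{6272} \approx -21924.0$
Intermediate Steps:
$Y{\left(Q,l \right)} = Q + Q l$ ($Y{\left(Q,l \right)} = Q l + Q = Q + Q l$)
$A = -21924$ ($A = -7637 - 14287 = -21924$)
$\frac{s{\left(95 \right)}}{Y{\left(-196,159 \right)}} + A = \frac{95}{\left(-196\right) \left(1 + 159\right)} - 21924 = \frac{95}{\left(-196\right) 160} - 21924 = \frac{95}{-31360} - 21924 = 95 \left(- \frac{1}{31360}\right) - 21924 = - \frac{19}{6272} - 21924 = - \frac{137507347}{6272}$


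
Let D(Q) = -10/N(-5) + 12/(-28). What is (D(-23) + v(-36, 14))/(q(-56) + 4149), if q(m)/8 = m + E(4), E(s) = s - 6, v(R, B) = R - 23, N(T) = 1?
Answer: -486/25795 ≈ -0.018841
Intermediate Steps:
v(R, B) = -23 + R
E(s) = -6 + s
q(m) = -16 + 8*m (q(m) = 8*(m + (-6 + 4)) = 8*(m - 2) = 8*(-2 + m) = -16 + 8*m)
D(Q) = -73/7 (D(Q) = -10/1 + 12/(-28) = -10*1 + 12*(-1/28) = -10 - 3/7 = -73/7)
(D(-23) + v(-36, 14))/(q(-56) + 4149) = (-73/7 + (-23 - 36))/((-16 + 8*(-56)) + 4149) = (-73/7 - 59)/((-16 - 448) + 4149) = -486/(7*(-464 + 4149)) = -486/7/3685 = -486/7*1/3685 = -486/25795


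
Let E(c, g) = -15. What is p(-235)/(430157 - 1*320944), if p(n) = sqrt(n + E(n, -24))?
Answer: 5*I*sqrt(10)/109213 ≈ 0.00014478*I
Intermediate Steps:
p(n) = sqrt(-15 + n) (p(n) = sqrt(n - 15) = sqrt(-15 + n))
p(-235)/(430157 - 1*320944) = sqrt(-15 - 235)/(430157 - 1*320944) = sqrt(-250)/(430157 - 320944) = (5*I*sqrt(10))/109213 = (5*I*sqrt(10))*(1/109213) = 5*I*sqrt(10)/109213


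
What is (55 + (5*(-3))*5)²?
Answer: 400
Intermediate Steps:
(55 + (5*(-3))*5)² = (55 - 15*5)² = (55 - 75)² = (-20)² = 400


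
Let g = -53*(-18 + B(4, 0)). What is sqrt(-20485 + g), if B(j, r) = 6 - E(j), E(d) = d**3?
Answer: I*sqrt(16457) ≈ 128.28*I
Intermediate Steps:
B(j, r) = 6 - j**3
g = 4028 (g = -53*(-18 + (6 - 1*4**3)) = -53*(-18 + (6 - 1*64)) = -53*(-18 + (6 - 64)) = -53*(-18 - 58) = -53*(-76) = 4028)
sqrt(-20485 + g) = sqrt(-20485 + 4028) = sqrt(-16457) = I*sqrt(16457)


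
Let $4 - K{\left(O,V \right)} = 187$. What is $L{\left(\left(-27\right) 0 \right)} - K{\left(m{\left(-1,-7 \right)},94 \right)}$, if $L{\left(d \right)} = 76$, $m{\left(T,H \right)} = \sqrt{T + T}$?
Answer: $259$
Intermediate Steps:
$m{\left(T,H \right)} = \sqrt{2} \sqrt{T}$ ($m{\left(T,H \right)} = \sqrt{2 T} = \sqrt{2} \sqrt{T}$)
$K{\left(O,V \right)} = -183$ ($K{\left(O,V \right)} = 4 - 187 = -183$)
$L{\left(\left(-27\right) 0 \right)} - K{\left(m{\left(-1,-7 \right)},94 \right)} = 76 - -183 = 76 + 183 = 259$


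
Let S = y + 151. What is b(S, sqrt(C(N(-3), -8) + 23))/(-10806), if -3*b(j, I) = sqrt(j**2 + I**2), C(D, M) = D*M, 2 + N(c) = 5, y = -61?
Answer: sqrt(8099)/32418 ≈ 0.0027761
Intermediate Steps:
N(c) = 3 (N(c) = -2 + 5 = 3)
S = 90 (S = -61 + 151 = 90)
b(j, I) = -sqrt(I**2 + j**2)/3 (b(j, I) = -sqrt(j**2 + I**2)/3 = -sqrt(I**2 + j**2)/3)
b(S, sqrt(C(N(-3), -8) + 23))/(-10806) = -sqrt((sqrt(3*(-8) + 23))**2 + 90**2)/3/(-10806) = -sqrt((sqrt(-24 + 23))**2 + 8100)/3*(-1/10806) = -sqrt((sqrt(-1))**2 + 8100)/3*(-1/10806) = -sqrt(I**2 + 8100)/3*(-1/10806) = -sqrt(-1 + 8100)/3*(-1/10806) = -sqrt(8099)/3*(-1/10806) = sqrt(8099)/32418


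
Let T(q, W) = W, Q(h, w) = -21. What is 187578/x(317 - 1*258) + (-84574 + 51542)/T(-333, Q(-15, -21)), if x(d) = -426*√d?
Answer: 33032/21 - 31263*√59/4189 ≈ 1515.6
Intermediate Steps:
187578/x(317 - 1*258) + (-84574 + 51542)/T(-333, Q(-15, -21)) = 187578/((-426*√(317 - 1*258))) + (-84574 + 51542)/(-21) = 187578/((-426*√(317 - 258))) - 33032*(-1/21) = 187578/((-426*√59)) + 33032/21 = 187578*(-√59/25134) + 33032/21 = -31263*√59/4189 + 33032/21 = 33032/21 - 31263*√59/4189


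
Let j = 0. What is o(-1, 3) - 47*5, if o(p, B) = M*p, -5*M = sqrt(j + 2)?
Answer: -235 + sqrt(2)/5 ≈ -234.72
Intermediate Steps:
M = -sqrt(2)/5 (M = -sqrt(0 + 2)/5 = -sqrt(2)/5 ≈ -0.28284)
o(p, B) = -p*sqrt(2)/5 (o(p, B) = (-sqrt(2)/5)*p = -p*sqrt(2)/5)
o(-1, 3) - 47*5 = -1/5*(-1)*sqrt(2) - 47*5 = sqrt(2)/5 - 235 = -235 + sqrt(2)/5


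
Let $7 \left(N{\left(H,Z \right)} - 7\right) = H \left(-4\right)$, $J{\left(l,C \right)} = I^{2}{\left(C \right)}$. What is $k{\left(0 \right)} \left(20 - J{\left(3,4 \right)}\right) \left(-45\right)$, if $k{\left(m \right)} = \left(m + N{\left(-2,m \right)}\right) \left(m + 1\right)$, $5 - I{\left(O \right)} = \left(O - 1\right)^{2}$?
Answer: $- \frac{10260}{7} \approx -1465.7$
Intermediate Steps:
$I{\left(O \right)} = 5 - \left(-1 + O\right)^{2}$ ($I{\left(O \right)} = 5 - \left(O - 1\right)^{2} = 5 - \left(-1 + O\right)^{2}$)
$J{\left(l,C \right)} = \left(5 - \left(-1 + C\right)^{2}\right)^{2}$
$N{\left(H,Z \right)} = 7 - \frac{4 H}{7}$ ($N{\left(H,Z \right)} = 7 + \frac{H \left(-4\right)}{7} = 7 + \frac{\left(-4\right) H}{7} = 7 - \frac{4 H}{7}$)
$k{\left(m \right)} = \left(1 + m\right) \left(\frac{57}{7} + m\right)$ ($k{\left(m \right)} = \left(m + \left(7 - - \frac{8}{7}\right)\right) \left(m + 1\right) = \left(m + \left(7 + \frac{8}{7}\right)\right) \left(1 + m\right) = \left(m + \frac{57}{7}\right) \left(1 + m\right) = \left(\frac{57}{7} + m\right) \left(1 + m\right) = \left(1 + m\right) \left(\frac{57}{7} + m\right)$)
$k{\left(0 \right)} \left(20 - J{\left(3,4 \right)}\right) \left(-45\right) = \left(\frac{57}{7} + 0^{2} + \frac{64}{7} \cdot 0\right) \left(20 - \left(-5 + \left(-1 + 4\right)^{2}\right)^{2}\right) \left(-45\right) = \left(\frac{57}{7} + 0 + 0\right) \left(20 - \left(-5 + 3^{2}\right)^{2}\right) \left(-45\right) = \frac{57 \left(20 - \left(-5 + 9\right)^{2}\right)}{7} \left(-45\right) = \frac{57 \left(20 - 4^{2}\right)}{7} \left(-45\right) = \frac{57 \left(20 - 16\right)}{7} \left(-45\right) = \frac{57}{7} \cdot 4 \left(-45\right) = \frac{228}{7} \left(-45\right) = - \frac{10260}{7}$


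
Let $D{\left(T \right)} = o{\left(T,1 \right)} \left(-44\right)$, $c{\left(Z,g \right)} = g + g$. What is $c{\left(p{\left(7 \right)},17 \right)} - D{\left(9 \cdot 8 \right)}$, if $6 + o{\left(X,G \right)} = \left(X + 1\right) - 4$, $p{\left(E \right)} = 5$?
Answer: $2806$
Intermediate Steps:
$c{\left(Z,g \right)} = 2 g$
$o{\left(X,G \right)} = -9 + X$ ($o{\left(X,G \right)} = -6 + \left(\left(X + 1\right) - 4\right) = -6 + \left(\left(1 + X\right) - 4\right) = -6 + \left(-3 + X\right) = -9 + X$)
$D{\left(T \right)} = 396 - 44 T$ ($D{\left(T \right)} = \left(-9 + T\right) \left(-44\right) = 396 - 44 T$)
$c{\left(p{\left(7 \right)},17 \right)} - D{\left(9 \cdot 8 \right)} = 2 \cdot 17 - \left(396 - 44 \cdot 9 \cdot 8\right) = 34 - \left(396 - 3168\right) = 34 - -2772 = 34 + 2772 = 2806$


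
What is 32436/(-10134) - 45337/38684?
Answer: -95233299/21779092 ≈ -4.3727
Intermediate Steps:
32436/(-10134) - 45337/38684 = 32436*(-1/10134) - 45337*1/38684 = -1802/563 - 45337/38684 = -95233299/21779092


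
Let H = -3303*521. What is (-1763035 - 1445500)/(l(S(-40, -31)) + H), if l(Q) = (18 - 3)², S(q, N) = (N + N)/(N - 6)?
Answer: 3208535/1720638 ≈ 1.8647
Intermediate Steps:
S(q, N) = 2*N/(-6 + N) (S(q, N) = (2*N)/(-6 + N) = 2*N/(-6 + N))
H = -1720863
l(Q) = 225 (l(Q) = 15² = 225)
(-1763035 - 1445500)/(l(S(-40, -31)) + H) = (-1763035 - 1445500)/(225 - 1720863) = -3208535/(-1720638) = -3208535*(-1/1720638) = 3208535/1720638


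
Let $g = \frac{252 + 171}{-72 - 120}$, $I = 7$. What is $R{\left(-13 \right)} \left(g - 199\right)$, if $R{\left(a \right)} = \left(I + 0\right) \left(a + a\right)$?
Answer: $\frac{1171807}{32} \approx 36619.0$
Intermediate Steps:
$R{\left(a \right)} = 14 a$ ($R{\left(a \right)} = \left(7 + 0\right) \left(a + a\right) = 7 \cdot 2 a = 14 a$)
$g = - \frac{141}{64}$ ($g = \frac{423}{-192} = 423 \left(- \frac{1}{192}\right) = - \frac{141}{64} \approx -2.2031$)
$R{\left(-13 \right)} \left(g - 199\right) = 14 \left(-13\right) \left(- \frac{141}{64} - 199\right) = \left(-182\right) \left(- \frac{12877}{64}\right) = \frac{1171807}{32}$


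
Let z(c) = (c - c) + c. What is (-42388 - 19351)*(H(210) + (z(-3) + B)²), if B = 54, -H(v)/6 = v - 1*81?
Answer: -112797153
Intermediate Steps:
z(c) = c (z(c) = 0 + c = c)
H(v) = 486 - 6*v (H(v) = -6*(v - 1*81) = -6*(v - 81) = -6*(-81 + v) = 486 - 6*v)
(-42388 - 19351)*(H(210) + (z(-3) + B)²) = (-42388 - 19351)*((486 - 6*210) + (-3 + 54)²) = -61739*((486 - 1260) + 51²) = -61739*(-774 + 2601) = -61739*1827 = -112797153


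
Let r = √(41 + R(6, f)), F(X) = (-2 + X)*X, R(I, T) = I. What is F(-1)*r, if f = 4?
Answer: 3*√47 ≈ 20.567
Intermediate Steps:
F(X) = X*(-2 + X)
r = √47 (r = √(41 + 6) = √47 ≈ 6.8557)
F(-1)*r = (-(-2 - 1))*√47 = (-1*(-3))*√47 = 3*√47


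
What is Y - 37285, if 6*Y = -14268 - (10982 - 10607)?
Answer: -79451/2 ≈ -39726.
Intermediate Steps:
Y = -4881/2 (Y = (-14268 - (10982 - 10607))/6 = (-14268 - 1*375)/6 = (-14268 - 375)/6 = (⅙)*(-14643) = -4881/2 ≈ -2440.5)
Y - 37285 = -4881/2 - 37285 = -79451/2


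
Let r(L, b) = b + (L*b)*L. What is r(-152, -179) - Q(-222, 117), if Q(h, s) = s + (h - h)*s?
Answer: -4135912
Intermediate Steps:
Q(h, s) = s (Q(h, s) = s + 0*s = s + 0 = s)
r(L, b) = b + b*L²
r(-152, -179) - Q(-222, 117) = -179*(1 + (-152)²) - 1*117 = -179*(1 + 23104) - 117 = -179*23105 - 117 = -4135795 - 117 = -4135912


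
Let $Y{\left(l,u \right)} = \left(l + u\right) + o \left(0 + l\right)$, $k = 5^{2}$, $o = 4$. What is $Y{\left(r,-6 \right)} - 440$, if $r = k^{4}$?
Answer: $1952679$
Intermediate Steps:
$k = 25$
$r = 390625$ ($r = 25^{4} = 390625$)
$Y{\left(l,u \right)} = u + 5 l$ ($Y{\left(l,u \right)} = \left(l + u\right) + 4 \left(0 + l\right) = \left(l + u\right) + 4 l = u + 5 l$)
$Y{\left(r,-6 \right)} - 440 = \left(-6 + 5 \cdot 390625\right) - 440 = \left(-6 + 1953125\right) - 440 = 1953119 - 440 = 1952679$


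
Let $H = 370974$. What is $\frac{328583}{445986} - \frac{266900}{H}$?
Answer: $\frac{28059671}{1622051082} \approx 0.017299$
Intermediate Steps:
$\frac{328583}{445986} - \frac{266900}{H} = \frac{328583}{445986} - \frac{266900}{370974} = 328583 \cdot \frac{1}{445986} - \frac{7850}{10911} = \frac{328583}{445986} - \frac{7850}{10911} = \frac{28059671}{1622051082}$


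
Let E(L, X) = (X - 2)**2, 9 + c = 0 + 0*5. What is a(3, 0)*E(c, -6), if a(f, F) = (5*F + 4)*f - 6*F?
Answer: 768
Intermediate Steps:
c = -9 (c = -9 + (0 + 0*5) = -9 + (0 + 0) = -9 + 0 = -9)
a(f, F) = -6*F + f*(4 + 5*F) (a(f, F) = (4 + 5*F)*f - 6*F = f*(4 + 5*F) - 6*F = -6*F + f*(4 + 5*F))
E(L, X) = (-2 + X)**2
a(3, 0)*E(c, -6) = (-6*0 + 4*3 + 5*0*3)*(-2 - 6)**2 = (0 + 12 + 0)*(-8)**2 = 12*64 = 768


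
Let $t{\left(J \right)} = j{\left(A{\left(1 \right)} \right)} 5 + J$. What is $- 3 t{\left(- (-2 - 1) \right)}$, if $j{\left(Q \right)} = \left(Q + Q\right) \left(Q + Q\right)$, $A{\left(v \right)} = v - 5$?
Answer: $-969$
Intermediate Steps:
$A{\left(v \right)} = -5 + v$
$j{\left(Q \right)} = 4 Q^{2}$ ($j{\left(Q \right)} = 2 Q 2 Q = 4 Q^{2}$)
$t{\left(J \right)} = 320 + J$ ($t{\left(J \right)} = 4 \left(-5 + 1\right)^{2} \cdot 5 + J = 4 \left(-4\right)^{2} \cdot 5 + J = 4 \cdot 16 \cdot 5 + J = 64 \cdot 5 + J = 320 + J$)
$- 3 t{\left(- (-2 - 1) \right)} = - 3 \left(320 - \left(-2 - 1\right)\right) = - 3 \left(320 - -3\right) = - 3 \left(320 + 3\right) = \left(-3\right) 323 = -969$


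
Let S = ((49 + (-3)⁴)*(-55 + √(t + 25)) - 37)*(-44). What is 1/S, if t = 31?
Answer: 7187/2231089036 + 65*√14/557772259 ≈ 3.6573e-6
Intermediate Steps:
S = 316228 - 11440*√14 (S = ((49 + (-3)⁴)*(-55 + √(31 + 25)) - 37)*(-44) = ((49 + 81)*(-55 + √56) - 37)*(-44) = (130*(-55 + 2*√14) - 37)*(-44) = ((-7150 + 260*√14) - 37)*(-44) = (-7187 + 260*√14)*(-44) = 316228 - 11440*√14 ≈ 2.7342e+5)
1/S = 1/(316228 - 11440*√14)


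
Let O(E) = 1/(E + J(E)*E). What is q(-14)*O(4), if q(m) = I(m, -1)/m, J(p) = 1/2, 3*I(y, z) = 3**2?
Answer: -1/28 ≈ -0.035714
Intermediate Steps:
I(y, z) = 3 (I(y, z) = (1/3)*3**2 = (1/3)*9 = 3)
J(p) = 1/2
q(m) = 3/m
O(E) = 2/(3*E) (O(E) = 1/(E + E/2) = 1/(3*E/2) = 2/(3*E))
q(-14)*O(4) = (3/(-14))*((2/3)/4) = (3*(-1/14))*((2/3)*(1/4)) = -3/14*1/6 = -1/28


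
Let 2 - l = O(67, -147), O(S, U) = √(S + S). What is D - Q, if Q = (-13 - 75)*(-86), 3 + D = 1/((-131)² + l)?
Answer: -2230177604222/294568435 + √134/294568435 ≈ -7571.0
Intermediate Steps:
O(S, U) = √2*√S (O(S, U) = √(2*S) = √2*√S)
l = 2 - √134 (l = 2 - √2*√67 = 2 - √134 ≈ -9.5758)
D = -3 + 1/(17163 - √134) (D = -3 + 1/((-131)² + (2 - √134)) = -3 + 1/(17161 + (2 - √134)) = -3 + 1/(17163 - √134) ≈ -2.9999)
Q = 7568 (Q = -88*(-86) = 7568)
D - Q = (-883688142/294568435 + √134/294568435) - 1*7568 = (-883688142/294568435 + √134/294568435) - 7568 = -2230177604222/294568435 + √134/294568435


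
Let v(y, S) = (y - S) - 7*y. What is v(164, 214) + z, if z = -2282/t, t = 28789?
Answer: -34491504/28789 ≈ -1198.1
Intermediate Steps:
v(y, S) = -S - 6*y
z = -2282/28789 ≈ -0.079266
v(164, 214) + z = (-1*214 - 6*164) - 2282/28789 = (-214 - 984) - 2282/28789 = -1198 - 2282/28789 = -34491504/28789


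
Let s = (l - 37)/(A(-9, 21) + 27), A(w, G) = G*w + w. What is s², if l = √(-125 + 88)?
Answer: (37 - I*√37)²/29241 ≈ 0.045552 - 0.015394*I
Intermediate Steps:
l = I*√37 (l = √(-37) = I*√37 ≈ 6.0828*I)
A(w, G) = w + G*w
s = 37/171 - I*√37/171 (s = (I*√37 - 37)/(-9*(1 + 21) + 27) = (-37 + I*√37)/(-9*22 + 27) = (-37 + I*√37)/(-198 + 27) = (-37 + I*√37)/(-171) = (-37 + I*√37)*(-1/171) = 37/171 - I*√37/171 ≈ 0.21637 - 0.035572*I)
s² = (37/171 - I*√37/171)²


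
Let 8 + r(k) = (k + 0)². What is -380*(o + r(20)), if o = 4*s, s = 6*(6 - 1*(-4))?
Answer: -240160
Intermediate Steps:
s = 60 (s = 6*(6 + 4) = 6*10 = 60)
r(k) = -8 + k² (r(k) = -8 + (k + 0)² = -8 + k²)
o = 240 (o = 4*60 = 240)
-380*(o + r(20)) = -380*(240 + (-8 + 20²)) = -380*(240 + (-8 + 400)) = -380*(240 + 392) = -380*632 = -240160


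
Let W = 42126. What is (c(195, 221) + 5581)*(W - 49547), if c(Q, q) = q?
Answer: -43056642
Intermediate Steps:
(c(195, 221) + 5581)*(W - 49547) = (221 + 5581)*(42126 - 49547) = 5802*(-7421) = -43056642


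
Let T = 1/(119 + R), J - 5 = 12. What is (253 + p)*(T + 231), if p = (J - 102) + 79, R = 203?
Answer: 18372601/322 ≈ 57058.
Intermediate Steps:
J = 17 (J = 5 + 12 = 17)
T = 1/322 (T = 1/(119 + 203) = 1/322 ≈ 0.0031056)
p = -6 (p = (17 - 102) + 79 = -85 + 79 = -6)
(253 + p)*(T + 231) = (253 - 6)*(1/322 + 231) = 247*(74383/322) = 18372601/322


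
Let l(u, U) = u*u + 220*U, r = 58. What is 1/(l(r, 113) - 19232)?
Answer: 1/8992 ≈ 0.00011121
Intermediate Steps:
l(u, U) = u**2 + 220*U
1/(l(r, 113) - 19232) = 1/((58**2 + 220*113) - 19232) = 1/((3364 + 24860) - 19232) = 1/(28224 - 19232) = 1/8992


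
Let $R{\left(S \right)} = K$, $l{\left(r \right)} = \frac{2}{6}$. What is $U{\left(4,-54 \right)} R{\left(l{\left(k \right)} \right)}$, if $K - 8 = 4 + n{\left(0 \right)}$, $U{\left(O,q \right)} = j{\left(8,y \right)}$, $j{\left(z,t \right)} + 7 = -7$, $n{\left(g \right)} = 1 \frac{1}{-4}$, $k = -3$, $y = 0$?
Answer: $- \frac{329}{2} \approx -164.5$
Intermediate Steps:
$n{\left(g \right)} = - \frac{1}{4}$ ($n{\left(g \right)} = 1 \left(- \frac{1}{4}\right) = - \frac{1}{4}$)
$j{\left(z,t \right)} = -14$ ($j{\left(z,t \right)} = -7 - 7 = -14$)
$l{\left(r \right)} = \frac{1}{3}$ ($l{\left(r \right)} = 2 \cdot \frac{1}{6} = \frac{1}{3}$)
$U{\left(O,q \right)} = -14$
$K = \frac{47}{4}$ ($K = 8 + \left(4 - \frac{1}{4}\right) = 8 + \frac{15}{4} = \frac{47}{4} \approx 11.75$)
$R{\left(S \right)} = \frac{47}{4}$
$U{\left(4,-54 \right)} R{\left(l{\left(k \right)} \right)} = \left(-14\right) \frac{47}{4} = - \frac{329}{2}$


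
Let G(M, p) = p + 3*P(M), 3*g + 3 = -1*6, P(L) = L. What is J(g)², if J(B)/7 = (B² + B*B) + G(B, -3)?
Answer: 1764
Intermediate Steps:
g = -3 (g = -1 + (-1*6)/3 = -1 + (⅓)*(-6) = -1 - 2 = -3)
G(M, p) = p + 3*M
J(B) = -21 + 14*B² + 21*B (J(B) = 7*((B² + B*B) + (-3 + 3*B)) = 7*((B² + B²) + (-3 + 3*B)) = 7*(2*B² + (-3 + 3*B)) = 7*(-3 + 2*B² + 3*B) = -21 + 14*B² + 21*B)
J(g)² = (-21 + 14*(-3)² + 21*(-3))² = (-21 + 14*9 - 63)² = (-21 + 126 - 63)² = 42² = 1764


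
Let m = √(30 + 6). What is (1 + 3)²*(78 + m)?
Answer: 1344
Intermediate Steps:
m = 6 (m = √36 = 6)
(1 + 3)²*(78 + m) = (1 + 3)²*(78 + 6) = 4²*84 = 16*84 = 1344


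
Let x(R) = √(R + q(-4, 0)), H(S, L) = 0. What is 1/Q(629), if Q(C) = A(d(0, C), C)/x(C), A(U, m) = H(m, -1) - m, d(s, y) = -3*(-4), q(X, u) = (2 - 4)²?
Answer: -√633/629 ≈ -0.039999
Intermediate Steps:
q(X, u) = 4 (q(X, u) = (-2)² = 4)
d(s, y) = 12
A(U, m) = -m (A(U, m) = 0 - m = -m)
x(R) = √(4 + R) (x(R) = √(R + 4) = √(4 + R))
Q(C) = -C/√(4 + C) (Q(C) = (-C)/(√(4 + C)) = (-C)/√(4 + C) = -C/√(4 + C))
1/Q(629) = 1/(-1*629/√(4 + 629)) = 1/(-1*629/√633) = 1/(-1*629*√633/633) = 1/(-629*√633/633) = -√633/629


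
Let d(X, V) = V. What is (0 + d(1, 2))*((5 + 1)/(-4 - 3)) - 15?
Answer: -117/7 ≈ -16.714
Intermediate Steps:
(0 + d(1, 2))*((5 + 1)/(-4 - 3)) - 15 = (0 + 2)*((5 + 1)/(-4 - 3)) - 15 = 2*(6/(-7)) - 15 = 2*(6*(-⅐)) - 15 = 2*(-6/7) - 15 = -12/7 - 15 = -117/7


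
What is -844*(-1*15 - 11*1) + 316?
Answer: 22260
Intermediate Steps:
-844*(-1*15 - 11*1) + 316 = -844*(-15 - 11) + 316 = -844*(-26) + 316 = 21944 + 316 = 22260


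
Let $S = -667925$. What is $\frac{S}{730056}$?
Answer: $- \frac{667925}{730056} \approx -0.9149$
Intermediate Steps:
$\frac{S}{730056} = - \frac{667925}{730056}$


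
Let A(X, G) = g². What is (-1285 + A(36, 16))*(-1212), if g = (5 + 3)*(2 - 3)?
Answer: 1479852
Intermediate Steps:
g = -8 (g = 8*(-1) = -8)
A(X, G) = 64 (A(X, G) = (-8)² = 64)
(-1285 + A(36, 16))*(-1212) = (-1285 + 64)*(-1212) = -1221*(-1212) = 1479852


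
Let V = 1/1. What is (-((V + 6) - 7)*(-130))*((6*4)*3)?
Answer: 0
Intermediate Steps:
V = 1
(-((V + 6) - 7)*(-130))*((6*4)*3) = (-((1 + 6) - 7)*(-130))*((6*4)*3) = (-(7 - 7)*(-130))*(24*3) = (-1*0*(-130))*72 = (0*(-130))*72 = 0*72 = 0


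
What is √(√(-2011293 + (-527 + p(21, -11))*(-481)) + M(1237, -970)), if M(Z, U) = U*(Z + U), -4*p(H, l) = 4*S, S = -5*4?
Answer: √(-258990 + I*√1767426) ≈ 1.306 + 508.91*I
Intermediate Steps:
S = -20
p(H, l) = 20 (p(H, l) = -(-20) = -¼*(-80) = 20)
M(Z, U) = U*(U + Z)
√(√(-2011293 + (-527 + p(21, -11))*(-481)) + M(1237, -970)) = √(√(-2011293 + (-527 + 20)*(-481)) - 970*(-970 + 1237)) = √(√(-2011293 - 507*(-481)) - 970*267) = √(√(-2011293 + 243867) - 258990) = √(√(-1767426) - 258990) = √(I*√1767426 - 258990) = √(-258990 + I*√1767426)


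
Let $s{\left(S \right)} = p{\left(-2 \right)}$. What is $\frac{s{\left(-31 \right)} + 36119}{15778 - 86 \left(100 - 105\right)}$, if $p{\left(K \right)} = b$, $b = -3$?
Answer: $\frac{9029}{4052} \approx 2.2283$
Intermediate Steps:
$p{\left(K \right)} = -3$
$s{\left(S \right)} = -3$
$\frac{s{\left(-31 \right)} + 36119}{15778 - 86 \left(100 - 105\right)} = \frac{-3 + 36119}{15778 - 86 \left(100 - 105\right)} = \frac{36116}{15778 - -430} = \frac{36116}{15778 + 430} = \frac{36116}{16208} = 36116 \cdot \frac{1}{16208} = \frac{9029}{4052}$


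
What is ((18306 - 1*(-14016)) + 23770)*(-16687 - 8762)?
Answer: -1427485308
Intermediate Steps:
((18306 - 1*(-14016)) + 23770)*(-16687 - 8762) = ((18306 + 14016) + 23770)*(-25449) = (32322 + 23770)*(-25449) = 56092*(-25449) = -1427485308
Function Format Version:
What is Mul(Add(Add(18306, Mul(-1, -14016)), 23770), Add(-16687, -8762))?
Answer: -1427485308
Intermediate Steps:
Mul(Add(Add(18306, Mul(-1, -14016)), 23770), Add(-16687, -8762)) = Mul(Add(Add(18306, 14016), 23770), -25449) = Mul(Add(32322, 23770), -25449) = Mul(56092, -25449) = -1427485308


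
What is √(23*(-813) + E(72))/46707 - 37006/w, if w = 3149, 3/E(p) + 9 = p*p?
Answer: -37006/3149 + I*√2225648406/16113915 ≈ -11.752 + 0.0029277*I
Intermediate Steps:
E(p) = 3/(-9 + p²) (E(p) = 3/(-9 + p*p) = 3/(-9 + p²))
√(23*(-813) + E(72))/46707 - 37006/w = √(23*(-813) + 3/(-9 + 72²))/46707 - 37006/3149 = √(-18699 + 3/(-9 + 5184))*(1/46707) - 37006*1/3149 = √(-18699 + 3/5175)*(1/46707) - 37006/3149 = √(-18699 + 3*(1/5175))*(1/46707) - 37006/3149 = √(-18699 + 1/1725)*(1/46707) - 37006/3149 = √(-32255774/1725)*(1/46707) - 37006/3149 = (I*√2225648406/345)*(1/46707) - 37006/3149 = I*√2225648406/16113915 - 37006/3149 = -37006/3149 + I*√2225648406/16113915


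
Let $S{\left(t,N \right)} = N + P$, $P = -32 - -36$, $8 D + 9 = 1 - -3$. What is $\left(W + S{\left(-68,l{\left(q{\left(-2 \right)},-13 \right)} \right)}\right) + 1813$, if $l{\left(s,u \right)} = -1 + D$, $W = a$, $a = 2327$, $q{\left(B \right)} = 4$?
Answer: $\frac{33139}{8} \approx 4142.4$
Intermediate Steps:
$D = - \frac{5}{8}$ ($D = - \frac{9}{8} + \frac{1 - -3}{8} = - \frac{9}{8} + \frac{1 + 3}{8} = - \frac{9}{8} + \frac{1}{8} \cdot 4 = - \frac{9}{8} + \frac{1}{2} = - \frac{5}{8} \approx -0.625$)
$P = 4$ ($P = -32 + 36 = 4$)
$W = 2327$
$l{\left(s,u \right)} = - \frac{13}{8}$ ($l{\left(s,u \right)} = -1 - \frac{5}{8} = - \frac{13}{8}$)
$S{\left(t,N \right)} = 4 + N$ ($S{\left(t,N \right)} = N + 4 = 4 + N$)
$\left(W + S{\left(-68,l{\left(q{\left(-2 \right)},-13 \right)} \right)}\right) + 1813 = \left(2327 + \left(4 - \frac{13}{8}\right)\right) + 1813 = \left(2327 + \frac{19}{8}\right) + 1813 = \frac{18635}{8} + 1813 = \frac{33139}{8}$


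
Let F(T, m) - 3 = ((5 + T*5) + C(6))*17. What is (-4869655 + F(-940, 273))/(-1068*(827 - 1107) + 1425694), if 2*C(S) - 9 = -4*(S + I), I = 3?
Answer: -9899393/3449468 ≈ -2.8698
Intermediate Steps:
C(S) = -3/2 - 2*S (C(S) = 9/2 + (-4*(S + 3))/2 = 9/2 + (-4*(3 + S))/2 = 9/2 + (-12 - 4*S)/2 = 9/2 + (-6 - 2*S) = -3/2 - 2*S)
F(T, m) = -283/2 + 85*T (F(T, m) = 3 + ((5 + T*5) + (-3/2 - 2*6))*17 = 3 + ((5 + 5*T) + (-3/2 - 12))*17 = 3 + ((5 + 5*T) - 27/2)*17 = 3 + (-17/2 + 5*T)*17 = 3 + (-289/2 + 85*T) = -283/2 + 85*T)
(-4869655 + F(-940, 273))/(-1068*(827 - 1107) + 1425694) = (-4869655 + (-283/2 + 85*(-940)))/(-1068*(827 - 1107) + 1425694) = (-4869655 + (-283/2 - 79900))/(-1068*(-280) + 1425694) = (-4869655 - 160083/2)/(299040 + 1425694) = -9899393/2/1724734 = -9899393/2*1/1724734 = -9899393/3449468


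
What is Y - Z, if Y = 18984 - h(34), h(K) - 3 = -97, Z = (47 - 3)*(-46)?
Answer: 21102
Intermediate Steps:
Z = -2024 (Z = 44*(-46) = -2024)
h(K) = -94 (h(K) = 3 - 97 = -94)
Y = 19078 (Y = 18984 - 1*(-94) = 18984 + 94 = 19078)
Y - Z = 19078 - 1*(-2024) = 19078 + 2024 = 21102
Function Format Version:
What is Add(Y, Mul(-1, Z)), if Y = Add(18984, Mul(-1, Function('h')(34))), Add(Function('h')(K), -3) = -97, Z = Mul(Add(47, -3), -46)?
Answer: 21102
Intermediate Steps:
Z = -2024 (Z = Mul(44, -46) = -2024)
Function('h')(K) = -94 (Function('h')(K) = Add(3, -97) = -94)
Y = 19078 (Y = Add(18984, Mul(-1, -94)) = Add(18984, 94) = 19078)
Add(Y, Mul(-1, Z)) = Add(19078, Mul(-1, -2024)) = Add(19078, 2024) = 21102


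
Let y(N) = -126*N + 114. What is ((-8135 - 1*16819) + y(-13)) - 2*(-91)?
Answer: -23020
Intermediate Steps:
y(N) = 114 - 126*N
((-8135 - 1*16819) + y(-13)) - 2*(-91) = ((-8135 - 1*16819) + (114 - 126*(-13))) - 2*(-91) = ((-8135 - 16819) + (114 + 1638)) + 182 = (-24954 + 1752) + 182 = -23202 + 182 = -23020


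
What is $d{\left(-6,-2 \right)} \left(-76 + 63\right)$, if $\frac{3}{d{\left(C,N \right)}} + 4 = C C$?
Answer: $- \frac{39}{32} \approx -1.2188$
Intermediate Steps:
$d{\left(C,N \right)} = \frac{3}{-4 + C^{2}}$ ($d{\left(C,N \right)} = \frac{3}{-4 + C C} = \frac{3}{-4 + C^{2}}$)
$d{\left(-6,-2 \right)} \left(-76 + 63\right) = \frac{3}{-4 + \left(-6\right)^{2}} \left(-76 + 63\right) = \frac{3}{-4 + 36} \left(-13\right) = \frac{3}{32} \left(-13\right) = - \frac{39}{32}$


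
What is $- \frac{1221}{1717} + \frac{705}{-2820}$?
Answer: $- \frac{6601}{6868} \approx -0.96112$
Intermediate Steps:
$- \frac{1221}{1717} + \frac{705}{-2820} = \left(-1221\right) \frac{1}{1717} + 705 \left(- \frac{1}{2820}\right) = - \frac{1221}{1717} - \frac{1}{4} = - \frac{6601}{6868}$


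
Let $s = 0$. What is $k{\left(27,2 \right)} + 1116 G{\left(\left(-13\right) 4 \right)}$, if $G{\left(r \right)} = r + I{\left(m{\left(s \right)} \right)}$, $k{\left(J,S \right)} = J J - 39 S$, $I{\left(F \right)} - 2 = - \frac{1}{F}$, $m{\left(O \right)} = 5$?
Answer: $- \frac{276861}{5} \approx -55372.0$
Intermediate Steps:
$I{\left(F \right)} = 2 - \frac{1}{F}$
$k{\left(J,S \right)} = J^{2} - 39 S$
$G{\left(r \right)} = \frac{9}{5} + r$ ($G{\left(r \right)} = r + \left(2 - \frac{1}{5}\right) = r + \frac{9}{5} = \frac{9}{5} + r$)
$k{\left(27,2 \right)} + 1116 G{\left(\left(-13\right) 4 \right)} = \left(27^{2} - 78\right) + 1116 \left(\frac{9}{5} - 52\right) = \left(729 - 78\right) + 1116 \left(\frac{9}{5} - 52\right) = 651 + 1116 \left(- \frac{251}{5}\right) = 651 - \frac{280116}{5} = - \frac{276861}{5}$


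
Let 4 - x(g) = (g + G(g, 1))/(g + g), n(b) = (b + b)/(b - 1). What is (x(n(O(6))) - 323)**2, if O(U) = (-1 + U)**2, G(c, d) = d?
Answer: 255584169/2500 ≈ 1.0223e+5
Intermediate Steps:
n(b) = 2*b/(-1 + b) (n(b) = (2*b)/(-1 + b) = 2*b/(-1 + b))
x(g) = 4 - (1 + g)/(2*g) (x(g) = 4 - (g + 1)/(g + g) = 4 - (1 + g)/(2*g))
(x(n(O(6))) - 323)**2 = ((-1 + 7*(2*(-1 + 6)**2/(-1 + (-1 + 6)**2)))/(2*((2*(-1 + 6)**2/(-1 + (-1 + 6)**2)))) - 323)**2 = ((-1 + 7*(2*5**2/(-1 + 5**2)))/(2*((2*5**2/(-1 + 5**2)))) - 323)**2 = ((-1 + 7*(2*25/(-1 + 25)))/(2*((2*25/(-1 + 25)))) - 323)**2 = ((-1 + 7*(2*25/24))/(2*((2*25/24))) - 323)**2 = ((-1 + 7*(2*25*(1/24)))/(2*((2*25*(1/24)))) - 323)**2 = ((-1 + 7*(25/12))/(2*(25/12)) - 323)**2 = ((1/2)*(12/25)*(-1 + 175/12) - 323)**2 = ((1/2)*(12/25)*(163/12) - 323)**2 = (163/50 - 323)**2 = (-15987/50)**2 = 255584169/2500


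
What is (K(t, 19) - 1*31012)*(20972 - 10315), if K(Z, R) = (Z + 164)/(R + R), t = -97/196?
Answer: -2461184371153/7448 ≈ -3.3045e+8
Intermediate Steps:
t = -97/196 (t = -97*1/196 = -97/196 ≈ -0.49490)
K(Z, R) = (164 + Z)/(2*R) (K(Z, R) = (164 + Z)/((2*R)) = (164 + Z)*(1/(2*R)) = (164 + Z)/(2*R))
(K(t, 19) - 1*31012)*(20972 - 10315) = ((½)*(164 - 97/196)/19 - 1*31012)*(20972 - 10315) = ((½)*(1/19)*(32047/196) - 31012)*10657 = (32047/7448 - 31012)*10657 = -230945329/7448*10657 = -2461184371153/7448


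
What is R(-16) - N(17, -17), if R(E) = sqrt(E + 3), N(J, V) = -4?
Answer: 4 + I*sqrt(13) ≈ 4.0 + 3.6056*I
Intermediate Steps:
R(E) = sqrt(3 + E)
R(-16) - N(17, -17) = sqrt(3 - 16) - 1*(-4) = sqrt(-13) + 4 = I*sqrt(13) + 4 = 4 + I*sqrt(13)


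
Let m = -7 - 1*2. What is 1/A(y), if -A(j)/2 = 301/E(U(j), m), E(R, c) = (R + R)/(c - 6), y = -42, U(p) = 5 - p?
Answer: 47/4515 ≈ 0.010410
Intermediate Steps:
m = -9 (m = -7 - 2 = -9)
E(R, c) = 2*R/(-6 + c) (E(R, c) = (2*R)/(-6 + c) = 2*R/(-6 + c))
A(j) = -602/(-⅔ + 2*j/15) (A(j) = -602/(2*(5 - j)/(-6 - 9)) = -602/(2*(5 - j)/(-15)) = -602/(2*(5 - j)*(-1/15)) = -602/(-⅔ + 2*j/15))
1/A(y) = 1/(-4515/(-5 - 42)) = 1/(-4515/(-47)) = 1/(-4515*(-1/47)) = 1/(4515/47) = 47/4515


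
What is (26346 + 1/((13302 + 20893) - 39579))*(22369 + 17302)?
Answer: 5627206902073/5384 ≈ 1.0452e+9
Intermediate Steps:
(26346 + 1/((13302 + 20893) - 39579))*(22369 + 17302) = (26346 + 1/(34195 - 39579))*39671 = (26346 + 1/(-5384))*39671 = (26346 - 1/5384)*39671 = (141846863/5384)*39671 = 5627206902073/5384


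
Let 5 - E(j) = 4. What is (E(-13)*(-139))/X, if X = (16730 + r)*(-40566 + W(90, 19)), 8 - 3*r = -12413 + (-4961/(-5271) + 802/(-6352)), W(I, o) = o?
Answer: 6980870232/42498854518550677 ≈ 1.6426e-7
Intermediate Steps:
E(j) = 1 (E(j) = 5 - 1*4 = 5 - 4 = 1)
r = 207922542551/50222088 (r = 8/3 - (-12413 + (-4961/(-5271) + 802/(-6352)))/3 = 8/3 - (-12413 + (-4961*(-1/5271) + 802*(-1/6352)))/3 = 8/3 - (-12413 + (4961/5271 - 401/3176))/3 = 8/3 - (-12413 + 13642465/16740696)/3 = 8/3 - ⅓*(-207788616983/16740696) = 8/3 + 207788616983/50222088 = 207922542551/50222088 ≈ 4140.1)
X = -42498854518550677/50222088 (X = (16730 + 207922542551/50222088)*(-40566 + 19) = (1048138074791/50222088)*(-40547) = -42498854518550677/50222088 ≈ -8.4622e+8)
(E(-13)*(-139))/X = (1*(-139))/(-42498854518550677/50222088) = -139*(-50222088/42498854518550677) = 6980870232/42498854518550677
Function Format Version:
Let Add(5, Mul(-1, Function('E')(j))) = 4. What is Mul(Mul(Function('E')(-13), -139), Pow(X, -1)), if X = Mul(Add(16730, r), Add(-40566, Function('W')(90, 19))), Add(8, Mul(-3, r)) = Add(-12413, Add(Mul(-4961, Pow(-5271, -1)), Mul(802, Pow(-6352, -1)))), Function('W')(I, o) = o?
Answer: Rational(6980870232, 42498854518550677) ≈ 1.6426e-7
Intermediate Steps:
Function('E')(j) = 1 (Function('E')(j) = Add(5, Mul(-1, 4)) = Add(5, -4) = 1)
r = Rational(207922542551, 50222088) (r = Add(Rational(8, 3), Mul(Rational(-1, 3), Add(-12413, Add(Mul(-4961, Pow(-5271, -1)), Mul(802, Pow(-6352, -1)))))) = Add(Rational(8, 3), Mul(Rational(-1, 3), Add(-12413, Add(Mul(-4961, Rational(-1, 5271)), Mul(802, Rational(-1, 6352)))))) = Add(Rational(8, 3), Mul(Rational(-1, 3), Add(-12413, Add(Rational(4961, 5271), Rational(-401, 3176))))) = Add(Rational(8, 3), Mul(Rational(-1, 3), Add(-12413, Rational(13642465, 16740696)))) = Add(Rational(8, 3), Mul(Rational(-1, 3), Rational(-207788616983, 16740696))) = Add(Rational(8, 3), Rational(207788616983, 50222088)) = Rational(207922542551, 50222088) ≈ 4140.1)
X = Rational(-42498854518550677, 50222088) (X = Mul(Add(16730, Rational(207922542551, 50222088)), Add(-40566, 19)) = Mul(Rational(1048138074791, 50222088), -40547) = Rational(-42498854518550677, 50222088) ≈ -8.4622e+8)
Mul(Mul(Function('E')(-13), -139), Pow(X, -1)) = Mul(Mul(1, -139), Pow(Rational(-42498854518550677, 50222088), -1)) = Mul(-139, Rational(-50222088, 42498854518550677)) = Rational(6980870232, 42498854518550677)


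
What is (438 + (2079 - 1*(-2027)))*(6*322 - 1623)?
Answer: 1404096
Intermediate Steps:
(438 + (2079 - 1*(-2027)))*(6*322 - 1623) = (438 + (2079 + 2027))*(1932 - 1623) = (438 + 4106)*309 = 4544*309 = 1404096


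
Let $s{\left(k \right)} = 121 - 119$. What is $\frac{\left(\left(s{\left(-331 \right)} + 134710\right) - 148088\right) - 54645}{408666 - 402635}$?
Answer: $- \frac{68021}{6031} \approx -11.279$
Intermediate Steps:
$s{\left(k \right)} = 2$
$\frac{\left(\left(s{\left(-331 \right)} + 134710\right) - 148088\right) - 54645}{408666 - 402635} = \frac{\left(\left(2 + 134710\right) - 148088\right) - 54645}{408666 - 402635} = \frac{\left(134712 - 148088\right) - 54645}{6031} = \left(-13376 - 54645\right) \frac{1}{6031} = \left(-68021\right) \frac{1}{6031} = - \frac{68021}{6031}$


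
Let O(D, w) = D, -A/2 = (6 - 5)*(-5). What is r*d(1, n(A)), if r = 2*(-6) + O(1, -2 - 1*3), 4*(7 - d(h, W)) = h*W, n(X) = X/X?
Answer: -297/4 ≈ -74.250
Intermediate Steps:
A = 10 (A = -2*(6 - 5)*(-5) = -2*(-5) = 10)
n(X) = 1
d(h, W) = 7 - W*h/4 (d(h, W) = 7 - h*W/4 = 7 - W*h/4)
r = -11 (r = 2*(-6) + 1 = -12 + 1 = -11)
r*d(1, n(A)) = -11*(7 - ¼*1*1) = -11*(7 - ¼) = -11*27/4 = -297/4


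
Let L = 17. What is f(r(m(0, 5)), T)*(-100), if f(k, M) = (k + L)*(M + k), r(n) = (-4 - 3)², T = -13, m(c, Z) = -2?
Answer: -237600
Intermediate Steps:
r(n) = 49 (r(n) = (-7)² = 49)
f(k, M) = (17 + k)*(M + k) (f(k, M) = (k + 17)*(M + k) = (17 + k)*(M + k))
f(r(m(0, 5)), T)*(-100) = (49² + 17*(-13) + 17*49 - 13*49)*(-100) = (2401 - 221 + 833 - 637)*(-100) = 2376*(-100) = -237600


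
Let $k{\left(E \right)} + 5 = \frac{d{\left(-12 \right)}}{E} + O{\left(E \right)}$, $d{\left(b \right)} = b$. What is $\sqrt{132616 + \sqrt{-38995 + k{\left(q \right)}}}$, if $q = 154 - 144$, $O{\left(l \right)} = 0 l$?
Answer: $\frac{\sqrt{3315400 + 5 i \sqrt{975030}}}{5} \approx 364.17 + 0.27115 i$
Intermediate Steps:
$O{\left(l \right)} = 0$
$q = 10$ ($q = 154 - 144 = 10$)
$k{\left(E \right)} = -5 - \frac{12}{E}$ ($k{\left(E \right)} = -5 + \left(- \frac{12}{E} + 0\right) = -5 - \frac{12}{E}$)
$\sqrt{132616 + \sqrt{-38995 + k{\left(q \right)}}} = \sqrt{132616 + \sqrt{-38995 - \left(5 + \frac{12}{10}\right)}} = \sqrt{132616 + \sqrt{-38995 - \frac{31}{5}}} = \sqrt{132616 + \sqrt{- \frac{195006}{5}}} = \sqrt{132616 + \frac{i \sqrt{975030}}{5}}$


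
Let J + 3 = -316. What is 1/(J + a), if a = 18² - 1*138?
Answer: -1/133 ≈ -0.0075188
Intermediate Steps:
J = -319 (J = -3 - 316 = -319)
a = 186 (a = 324 - 138 = 186)
1/(J + a) = 1/(-319 + 186) = 1/(-133) = -1/133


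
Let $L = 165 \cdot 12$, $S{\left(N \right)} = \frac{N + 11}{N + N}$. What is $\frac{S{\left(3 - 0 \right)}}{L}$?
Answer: $\frac{7}{5940} \approx 0.0011785$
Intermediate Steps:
$S{\left(N \right)} = \frac{11 + N}{2 N}$
$L = 1980$
$\frac{S{\left(3 - 0 \right)}}{L} = \frac{\frac{1}{2} \frac{1}{3 - 0} \left(11 + \left(3 - 0\right)\right)}{1980} = \frac{11 + \left(3 + 0\right)}{2 \left(3 + 0\right)} \frac{1}{1980} = \frac{11 + 3}{2 \cdot 3} \cdot \frac{1}{1980} = \frac{1}{2} \cdot \frac{1}{3} \cdot 14 \cdot \frac{1}{1980} = \frac{7}{3} \cdot \frac{1}{1980} = \frac{7}{5940}$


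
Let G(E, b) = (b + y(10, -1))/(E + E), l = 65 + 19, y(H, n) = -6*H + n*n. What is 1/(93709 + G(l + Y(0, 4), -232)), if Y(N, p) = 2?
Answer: 172/16117657 ≈ 1.0672e-5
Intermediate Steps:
y(H, n) = n² - 6*H (y(H, n) = -6*H + n² = n² - 6*H)
l = 84
G(E, b) = (-59 + b)/(2*E) (G(E, b) = (b + ((-1)² - 6*10))/(E + E) = (b + (1 - 60))/((2*E)) = (b - 59)*(1/(2*E)) = (-59 + b)*(1/(2*E)) = (-59 + b)/(2*E))
1/(93709 + G(l + Y(0, 4), -232)) = 1/(93709 + (-59 - 232)/(2*(84 + 2))) = 1/(93709 + (½)*(-291)/86) = 1/(93709 + (½)*(1/86)*(-291)) = 1/(93709 - 291/172) = 1/(16117657/172) = 172/16117657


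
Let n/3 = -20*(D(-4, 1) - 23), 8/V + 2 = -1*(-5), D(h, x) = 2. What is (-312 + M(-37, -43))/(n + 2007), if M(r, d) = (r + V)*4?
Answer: -1348/9801 ≈ -0.13754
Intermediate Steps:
V = 8/3 (V = 8/(-2 - 1*(-5)) = 8/(-2 + 5) = 8/3 ≈ 2.6667)
n = 1260 (n = 3*(-20*(2 - 23)) = 3*(-20*(-21)) = 3*420 = 1260)
M(r, d) = 32/3 + 4*r (M(r, d) = (r + 8/3)*4 = (8/3 + r)*4 = 32/3 + 4*r)
(-312 + M(-37, -43))/(n + 2007) = (-312 + (32/3 + 4*(-37)))/(1260 + 2007) = (-312 + (32/3 - 148))/3267 = (-312 - 412/3)*(1/3267) = -1348/3*1/3267 = -1348/9801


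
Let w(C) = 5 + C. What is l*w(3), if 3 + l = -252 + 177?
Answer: -624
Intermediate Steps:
l = -78 (l = -3 + (-252 + 177) = -3 - 75 = -78)
l*w(3) = -78*(5 + 3) = -78*8 = -624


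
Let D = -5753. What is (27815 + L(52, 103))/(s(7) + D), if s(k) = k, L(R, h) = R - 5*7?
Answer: -13916/2873 ≈ -4.8437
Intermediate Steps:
L(R, h) = -35 + R (L(R, h) = R - 35 = -35 + R)
(27815 + L(52, 103))/(s(7) + D) = (27815 + (-35 + 52))/(7 - 5753) = (27815 + 17)/(-5746) = 27832*(-1/5746) = -13916/2873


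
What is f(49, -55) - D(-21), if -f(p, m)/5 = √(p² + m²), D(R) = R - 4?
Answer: 25 - 5*√5426 ≈ -343.31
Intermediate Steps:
D(R) = -4 + R
f(p, m) = -5*√(m² + p²) (f(p, m) = -5*√(p² + m²) = -5*√(m² + p²))
f(49, -55) - D(-21) = -5*√((-55)² + 49²) - (-4 - 21) = -5*√(3025 + 2401) - 1*(-25) = -5*√5426 + 25 = 25 - 5*√5426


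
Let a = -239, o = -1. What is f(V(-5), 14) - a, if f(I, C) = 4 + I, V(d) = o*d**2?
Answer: 218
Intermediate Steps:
V(d) = -d**2
f(V(-5), 14) - a = (4 - 1*(-5)**2) - 1*(-239) = (4 - 1*25) + 239 = (4 - 25) + 239 = -21 + 239 = 218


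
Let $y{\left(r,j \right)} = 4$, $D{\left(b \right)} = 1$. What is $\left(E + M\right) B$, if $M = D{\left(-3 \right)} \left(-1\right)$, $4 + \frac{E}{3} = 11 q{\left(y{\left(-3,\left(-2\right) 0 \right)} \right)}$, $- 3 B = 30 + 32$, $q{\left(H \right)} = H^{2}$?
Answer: $- \frac{31930}{3} \approx -10643.0$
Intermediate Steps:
$B = - \frac{62}{3}$ ($B = - \frac{30 + 32}{3} = \left(- \frac{1}{3}\right) 62 = - \frac{62}{3} \approx -20.667$)
$E = 516$ ($E = -12 + 3 \cdot 11 \cdot 4^{2} = -12 + 3 \cdot 11 \cdot 16 = -12 + 3 \cdot 176 = -12 + 528 = 516$)
$M = -1$ ($M = 1 \left(-1\right) = -1$)
$\left(E + M\right) B = \left(516 - 1\right) \left(- \frac{62}{3}\right) = 515 \left(- \frac{62}{3}\right) = - \frac{31930}{3}$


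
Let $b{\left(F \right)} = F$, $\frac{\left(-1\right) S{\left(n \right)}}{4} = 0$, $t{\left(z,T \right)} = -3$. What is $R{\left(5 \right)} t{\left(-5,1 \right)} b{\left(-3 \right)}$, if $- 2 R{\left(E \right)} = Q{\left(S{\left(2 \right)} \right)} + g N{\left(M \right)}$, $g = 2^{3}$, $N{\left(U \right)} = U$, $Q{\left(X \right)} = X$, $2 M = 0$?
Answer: $0$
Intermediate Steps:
$M = 0$ ($M = \frac{1}{2} \cdot 0 = 0$)
$S{\left(n \right)} = 0$ ($S{\left(n \right)} = \left(-4\right) 0 = 0$)
$g = 8$
$R{\left(E \right)} = 0$ ($R{\left(E \right)} = - \frac{0 + 8 \cdot 0}{2} = - \frac{0 + 0}{2} = \left(- \frac{1}{2}\right) 0 = 0$)
$R{\left(5 \right)} t{\left(-5,1 \right)} b{\left(-3 \right)} = 0 \left(-3\right) \left(-3\right) = 0 \left(-3\right) = 0$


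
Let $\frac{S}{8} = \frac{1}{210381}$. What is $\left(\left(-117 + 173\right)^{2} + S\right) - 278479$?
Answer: $- \frac{57926935675}{210381} \approx -2.7534 \cdot 10^{5}$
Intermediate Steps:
$S = \frac{8}{210381} \approx 3.8026 \cdot 10^{-5}$
$\left(\left(-117 + 173\right)^{2} + S\right) - 278479 = \left(\left(-117 + 173\right)^{2} + \frac{8}{210381}\right) - 278479 = \left(56^{2} + \frac{8}{210381}\right) - 278479 = \left(3136 + \frac{8}{210381}\right) - 278479 = \frac{659754824}{210381} - 278479 = - \frac{57926935675}{210381}$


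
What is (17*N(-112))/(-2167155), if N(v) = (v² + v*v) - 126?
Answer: -424354/2167155 ≈ -0.19581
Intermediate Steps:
N(v) = -126 + 2*v² (N(v) = (v² + v²) - 126 = 2*v² - 126 = -126 + 2*v²)
(17*N(-112))/(-2167155) = (17*(-126 + 2*(-112)²))/(-2167155) = (17*(-126 + 2*12544))*(-1/2167155) = (17*(-126 + 25088))*(-1/2167155) = (17*24962)*(-1/2167155) = 424354*(-1/2167155) = -424354/2167155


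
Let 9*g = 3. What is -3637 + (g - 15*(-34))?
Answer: -9380/3 ≈ -3126.7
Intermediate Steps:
g = 1/3 (g = (1/9)*3 = 1/3 ≈ 0.33333)
-3637 + (g - 15*(-34)) = -3637 + (1/3 - 15*(-34)) = -3637 + (1/3 + 510) = -3637 + 1531/3 = -9380/3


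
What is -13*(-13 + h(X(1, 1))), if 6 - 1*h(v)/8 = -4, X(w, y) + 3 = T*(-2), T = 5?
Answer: -871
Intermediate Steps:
X(w, y) = -13 (X(w, y) = -3 + 5*(-2) = -3 - 10 = -13)
h(v) = 80 (h(v) = 48 - 8*(-4) = 48 + 32 = 80)
-13*(-13 + h(X(1, 1))) = -13*(-13 + 80) = -13*67 = -871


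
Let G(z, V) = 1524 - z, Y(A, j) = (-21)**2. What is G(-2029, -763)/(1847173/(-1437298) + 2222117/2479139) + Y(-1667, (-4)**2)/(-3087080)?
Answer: -39083261376311647175101/4277316981351081480 ≈ -9137.3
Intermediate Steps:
Y(A, j) = 441
G(-2029, -763)/(1847173/(-1437298) + 2222117/2479139) + Y(-1667, (-4)**2)/(-3087080) = (1524 - 1*(-2029))/(1847173/(-1437298) + 2222117/2479139) + 441/(-3087080) = (1524 + 2029)/(1847173*(-1/1437298) + 2222117*(1/2479139)) + 441*(-1/3087080) = 3553/(-1847173/1437298 + 2222117/2479139) - 441/3087080 = 3553/(-1385554304181/3563261526422) - 441/3087080 = 3553*(-3563261526422/1385554304181) - 441/3087080 = -12660268203377366/1385554304181 - 441/3087080 = -39083261376311647175101/4277316981351081480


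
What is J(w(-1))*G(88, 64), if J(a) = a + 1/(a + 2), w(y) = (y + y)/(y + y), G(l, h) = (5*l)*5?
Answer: 8800/3 ≈ 2933.3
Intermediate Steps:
G(l, h) = 25*l
w(y) = 1 (w(y) = (2*y)/((2*y)) = (2*y)*(1/(2*y)) = 1)
J(a) = a + 1/(2 + a)
J(w(-1))*G(88, 64) = ((1 + 1² + 2*1)/(2 + 1))*(25*88) = ((1 + 1 + 2)/3)*2200 = ((⅓)*4)*2200 = (4/3)*2200 = 8800/3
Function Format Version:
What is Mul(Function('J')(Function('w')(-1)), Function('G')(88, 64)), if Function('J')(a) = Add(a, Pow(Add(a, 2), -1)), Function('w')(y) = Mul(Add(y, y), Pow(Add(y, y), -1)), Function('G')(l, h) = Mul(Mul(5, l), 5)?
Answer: Rational(8800, 3) ≈ 2933.3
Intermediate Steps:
Function('G')(l, h) = Mul(25, l)
Function('w')(y) = 1 (Function('w')(y) = Mul(Mul(2, y), Pow(Mul(2, y), -1)) = Mul(Mul(2, y), Mul(Rational(1, 2), Pow(y, -1))) = 1)
Function('J')(a) = Add(a, Pow(Add(2, a), -1))
Mul(Function('J')(Function('w')(-1)), Function('G')(88, 64)) = Mul(Mul(Pow(Add(2, 1), -1), Add(1, Pow(1, 2), Mul(2, 1))), Mul(25, 88)) = Mul(Mul(Pow(3, -1), Add(1, 1, 2)), 2200) = Mul(Mul(Rational(1, 3), 4), 2200) = Mul(Rational(4, 3), 2200) = Rational(8800, 3)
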